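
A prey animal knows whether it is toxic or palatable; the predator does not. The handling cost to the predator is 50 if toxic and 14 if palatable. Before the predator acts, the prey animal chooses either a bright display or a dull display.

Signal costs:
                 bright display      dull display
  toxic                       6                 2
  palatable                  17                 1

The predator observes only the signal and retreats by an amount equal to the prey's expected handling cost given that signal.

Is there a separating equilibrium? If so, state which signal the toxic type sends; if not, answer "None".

None

Try toxic → bright display, palatable → dull display:
  If types separate, bright display earns payment 50 and dull display earns 14.
  Toxic: bright display gives 50 − 6 = 44; dull display gives 14 − 2 = 12. No deviation. ✓
  Palatable: dull display gives 14 − 1 = 13; bright display gives 50 − 17 = 33. Would deviate. ✗
Try toxic → dull display, palatable → bright display:
  If types separate, dull display earns payment 50 and bright display earns 14.
  Toxic: dull display gives 50 − 2 = 48; bright display gives 14 − 6 = 8. No deviation. ✓
  Palatable: bright display gives 14 − 17 = -3; dull display gives 50 − 1 = 49. Would deviate. ✗
Neither assignment is incentive-compatible.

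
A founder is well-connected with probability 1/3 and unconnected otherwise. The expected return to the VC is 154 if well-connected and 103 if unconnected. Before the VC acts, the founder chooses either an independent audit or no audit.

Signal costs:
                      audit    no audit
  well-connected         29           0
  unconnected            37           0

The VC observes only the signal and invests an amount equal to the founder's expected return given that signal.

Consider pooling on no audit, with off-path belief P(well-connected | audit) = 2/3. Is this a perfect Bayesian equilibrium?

At the pooled signal (no audit) the VC holds the prior 1/3 and pays 1/3·154 + 2/3·103 = 120. Off-path (audit) belief 2/3 gives 2/3·154 + 1/3·103 = 137.
Well-connected: no audit gives 120 − 0 = 120; audit gives 137 − 29 = 108. Stays. ✓
Unconnected: no audit gives 120 − 0 = 120; audit gives 137 − 37 = 100. Stays. ✓

Yes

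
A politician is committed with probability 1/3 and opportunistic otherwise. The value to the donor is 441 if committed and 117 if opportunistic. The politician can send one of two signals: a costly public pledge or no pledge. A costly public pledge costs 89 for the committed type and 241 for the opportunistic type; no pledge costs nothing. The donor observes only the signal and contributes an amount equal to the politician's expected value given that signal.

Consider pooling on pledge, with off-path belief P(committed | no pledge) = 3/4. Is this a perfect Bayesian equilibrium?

On the equilibrium path (pledge) the donor holds the prior 1/3 and pays 1/3·441 + 2/3·117 = 225. Off-path (no pledge) belief 3/4 gives 3/4·441 + 1/4·117 = 360.
Committed: pledge gives 225 − 89 = 136; no pledge gives 360 − 0 = 360. Deviates. ✗
Opportunistic: pledge gives 225 − 241 = -16; no pledge gives 360 − 0 = 360. Deviates. ✗

No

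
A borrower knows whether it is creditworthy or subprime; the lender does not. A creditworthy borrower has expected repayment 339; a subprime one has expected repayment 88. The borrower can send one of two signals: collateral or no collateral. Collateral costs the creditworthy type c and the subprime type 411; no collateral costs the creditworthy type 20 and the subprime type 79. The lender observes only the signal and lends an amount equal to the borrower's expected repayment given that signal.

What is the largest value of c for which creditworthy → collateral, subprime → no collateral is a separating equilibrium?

Under separation: collateral → creditworthy (pays 339); no collateral → subprime (pays 88).
Subprime: 88 − 79 = 9 ≥ 339 − 411 = -72. Holds regardless of c. ✓
Creditworthy: 339 − c ≥ 88 − 20, so c ≤ 339 − 68 = 271.

271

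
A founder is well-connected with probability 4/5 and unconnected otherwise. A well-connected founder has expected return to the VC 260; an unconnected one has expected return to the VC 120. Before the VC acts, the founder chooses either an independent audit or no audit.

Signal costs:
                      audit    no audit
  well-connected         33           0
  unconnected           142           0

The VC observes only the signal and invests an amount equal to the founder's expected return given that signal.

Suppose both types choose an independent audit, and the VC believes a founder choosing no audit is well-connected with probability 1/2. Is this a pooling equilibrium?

On the equilibrium path (audit) the VC holds the prior 4/5 and pays 4/5·260 + 1/5·120 = 232. Off-path (no audit) belief 1/2 gives 1/2·260 + 1/2·120 = 190.
Well-connected: audit gives 232 − 33 = 199; no audit gives 190 − 0 = 190. Stays. ✓
Unconnected: audit gives 232 − 142 = 90; no audit gives 190 − 0 = 190. Deviates. ✗

No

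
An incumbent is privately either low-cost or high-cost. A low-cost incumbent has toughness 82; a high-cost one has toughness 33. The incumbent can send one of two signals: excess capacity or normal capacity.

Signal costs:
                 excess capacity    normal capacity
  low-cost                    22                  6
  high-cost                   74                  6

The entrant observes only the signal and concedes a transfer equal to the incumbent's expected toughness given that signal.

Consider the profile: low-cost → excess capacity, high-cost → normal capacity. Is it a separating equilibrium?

Yes

Under separation the entrant infers type exactly: excess capacity → low-cost (pays 82), normal capacity → high-cost (pays 33).
Low-cost: excess capacity gives 82 − 22 = 60; normal capacity gives 33 − 6 = 27. No deviation. ✓
High-cost: normal capacity gives 33 − 6 = 27; excess capacity gives 82 − 74 = 8. No deviation. ✓
Neither type gains from mimicking the other.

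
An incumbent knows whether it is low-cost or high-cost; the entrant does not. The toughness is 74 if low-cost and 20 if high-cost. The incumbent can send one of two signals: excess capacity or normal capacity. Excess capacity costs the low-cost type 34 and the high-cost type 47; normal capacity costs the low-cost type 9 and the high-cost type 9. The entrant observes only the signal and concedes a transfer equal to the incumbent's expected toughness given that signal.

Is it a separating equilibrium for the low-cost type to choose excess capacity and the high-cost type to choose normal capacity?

Under separation the entrant infers type exactly: excess capacity → low-cost (pays 74), normal capacity → high-cost (pays 20).
Low-cost: excess capacity gives 74 − 34 = 40; normal capacity gives 20 − 9 = 11. No deviation. ✓
High-cost: normal capacity gives 20 − 9 = 11; excess capacity gives 74 − 47 = 27. Would deviate. ✗

No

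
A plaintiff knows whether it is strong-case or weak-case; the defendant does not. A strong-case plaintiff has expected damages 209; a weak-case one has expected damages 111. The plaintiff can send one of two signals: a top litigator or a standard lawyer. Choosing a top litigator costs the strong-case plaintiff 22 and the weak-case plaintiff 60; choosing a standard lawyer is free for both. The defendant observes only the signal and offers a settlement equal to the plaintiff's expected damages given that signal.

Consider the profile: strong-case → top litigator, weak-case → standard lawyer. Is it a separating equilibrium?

No

If types separate, top litigator earns payment 209 and standard lawyer earns 111.
Strong-case: top litigator gives 209 − 22 = 187; standard lawyer gives 111 − 0 = 111. No deviation. ✓
Weak-case: standard lawyer gives 111 − 0 = 111; top litigator gives 209 − 60 = 149. Would deviate. ✗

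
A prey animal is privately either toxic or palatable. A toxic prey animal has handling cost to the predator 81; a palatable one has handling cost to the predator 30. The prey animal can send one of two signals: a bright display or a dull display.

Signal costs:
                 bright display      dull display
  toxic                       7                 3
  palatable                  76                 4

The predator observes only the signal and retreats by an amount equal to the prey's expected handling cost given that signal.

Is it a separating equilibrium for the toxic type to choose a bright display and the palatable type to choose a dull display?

Under separation the predator infers type exactly: bright display → toxic (pays 81), dull display → palatable (pays 30).
Toxic: bright display gives 81 − 7 = 74; dull display gives 30 − 3 = 27. No deviation. ✓
Palatable: dull display gives 30 − 4 = 26; bright display gives 81 − 76 = 5. No deviation. ✓
Both incentive constraints hold.

Yes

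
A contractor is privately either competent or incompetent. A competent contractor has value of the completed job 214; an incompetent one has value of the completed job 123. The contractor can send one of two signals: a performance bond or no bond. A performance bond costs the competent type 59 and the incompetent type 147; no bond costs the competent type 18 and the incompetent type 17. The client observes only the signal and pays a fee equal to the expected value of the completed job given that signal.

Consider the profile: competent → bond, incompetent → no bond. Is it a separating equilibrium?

Under separation the client infers type exactly: bond → competent (pays 214), no bond → incompetent (pays 123).
Competent: bond gives 214 − 59 = 155; no bond gives 123 − 18 = 105. No deviation. ✓
Incompetent: no bond gives 123 − 17 = 106; bond gives 214 − 147 = 67. No deviation. ✓
Both incentive constraints hold.

Yes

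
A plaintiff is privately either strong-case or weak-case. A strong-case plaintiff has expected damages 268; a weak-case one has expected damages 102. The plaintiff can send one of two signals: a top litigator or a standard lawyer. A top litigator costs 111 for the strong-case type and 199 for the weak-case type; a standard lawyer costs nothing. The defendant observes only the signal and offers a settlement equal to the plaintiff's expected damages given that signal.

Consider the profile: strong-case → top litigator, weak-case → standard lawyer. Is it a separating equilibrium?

Yes

If types separate, top litigator earns payment 268 and standard lawyer earns 102.
Strong-case: top litigator gives 268 − 111 = 157; standard lawyer gives 102 − 0 = 102. No deviation. ✓
Weak-case: standard lawyer gives 102 − 0 = 102; top litigator gives 268 − 199 = 69. No deviation. ✓
Neither type gains from mimicking the other.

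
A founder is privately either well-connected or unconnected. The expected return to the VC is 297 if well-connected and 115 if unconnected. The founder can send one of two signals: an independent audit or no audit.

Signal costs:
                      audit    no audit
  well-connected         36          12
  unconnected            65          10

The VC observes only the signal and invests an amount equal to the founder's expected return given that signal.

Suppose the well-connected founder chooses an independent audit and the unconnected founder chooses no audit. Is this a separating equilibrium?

Under separation the VC infers type exactly: audit → well-connected (pays 297), no audit → unconnected (pays 115).
Well-connected: audit gives 297 − 36 = 261; no audit gives 115 − 12 = 103. No deviation. ✓
Unconnected: no audit gives 115 − 10 = 105; audit gives 297 − 65 = 232. Would deviate. ✗

No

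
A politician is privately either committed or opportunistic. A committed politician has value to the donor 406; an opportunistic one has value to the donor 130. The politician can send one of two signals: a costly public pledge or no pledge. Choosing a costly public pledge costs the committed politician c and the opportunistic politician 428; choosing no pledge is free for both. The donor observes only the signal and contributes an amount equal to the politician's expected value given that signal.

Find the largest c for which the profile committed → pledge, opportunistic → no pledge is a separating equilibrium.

Under separation: pledge → committed (pays 406); no pledge → opportunistic (pays 130).
Opportunistic: 130 − 0 = 130 ≥ 406 − 428 = -22. Holds regardless of c. ✓
Committed: 406 − c ≥ 130 − 0, so c ≤ 406 − 130 = 276.

276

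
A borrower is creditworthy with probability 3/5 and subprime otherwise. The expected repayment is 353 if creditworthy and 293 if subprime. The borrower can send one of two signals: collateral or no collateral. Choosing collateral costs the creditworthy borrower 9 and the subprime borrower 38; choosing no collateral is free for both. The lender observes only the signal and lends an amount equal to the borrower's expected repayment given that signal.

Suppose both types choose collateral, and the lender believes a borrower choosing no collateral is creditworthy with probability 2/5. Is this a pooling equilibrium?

No

On the equilibrium path (collateral) the lender holds the prior 3/5 and pays 3/5·353 + 2/5·293 = 329. Off-path (no collateral) belief 2/5 gives 2/5·353 + 3/5·293 = 317.
Creditworthy: collateral gives 329 − 9 = 320; no collateral gives 317 − 0 = 317. Stays. ✓
Subprime: collateral gives 329 − 38 = 291; no collateral gives 317 − 0 = 317. Deviates. ✗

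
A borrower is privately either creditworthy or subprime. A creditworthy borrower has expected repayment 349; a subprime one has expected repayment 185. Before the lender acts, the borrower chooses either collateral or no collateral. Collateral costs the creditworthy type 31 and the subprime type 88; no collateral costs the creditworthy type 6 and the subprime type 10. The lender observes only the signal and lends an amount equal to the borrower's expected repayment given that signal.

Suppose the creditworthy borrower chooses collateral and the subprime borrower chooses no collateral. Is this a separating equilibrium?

No

Under separation the lender infers type exactly: collateral → creditworthy (pays 349), no collateral → subprime (pays 185).
Creditworthy: collateral gives 349 − 31 = 318; no collateral gives 185 − 6 = 179. No deviation. ✓
Subprime: no collateral gives 185 − 10 = 175; collateral gives 349 − 88 = 261. Would deviate. ✗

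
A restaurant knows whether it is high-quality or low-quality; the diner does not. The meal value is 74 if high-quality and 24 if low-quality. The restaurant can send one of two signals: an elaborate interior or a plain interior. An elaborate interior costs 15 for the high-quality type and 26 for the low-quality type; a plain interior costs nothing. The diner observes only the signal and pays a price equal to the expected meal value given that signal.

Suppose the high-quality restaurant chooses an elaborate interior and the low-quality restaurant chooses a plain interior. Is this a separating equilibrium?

No

If types separate, elaborate interior earns payment 74 and plain interior earns 24.
High-quality: elaborate interior gives 74 − 15 = 59; plain interior gives 24 − 0 = 24. No deviation. ✓
Low-quality: plain interior gives 24 − 0 = 24; elaborate interior gives 74 − 26 = 48. Would deviate. ✗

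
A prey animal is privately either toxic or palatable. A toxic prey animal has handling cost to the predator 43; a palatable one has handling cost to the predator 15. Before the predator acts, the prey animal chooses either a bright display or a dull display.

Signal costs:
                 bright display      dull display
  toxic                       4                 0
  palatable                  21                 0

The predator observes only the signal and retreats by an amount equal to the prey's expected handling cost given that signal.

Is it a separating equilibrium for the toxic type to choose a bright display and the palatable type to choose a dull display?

Under separation the predator infers type exactly: bright display → toxic (pays 43), dull display → palatable (pays 15).
Toxic: bright display gives 43 − 4 = 39; dull display gives 15 − 0 = 15. No deviation. ✓
Palatable: dull display gives 15 − 0 = 15; bright display gives 43 − 21 = 22. Would deviate. ✗

No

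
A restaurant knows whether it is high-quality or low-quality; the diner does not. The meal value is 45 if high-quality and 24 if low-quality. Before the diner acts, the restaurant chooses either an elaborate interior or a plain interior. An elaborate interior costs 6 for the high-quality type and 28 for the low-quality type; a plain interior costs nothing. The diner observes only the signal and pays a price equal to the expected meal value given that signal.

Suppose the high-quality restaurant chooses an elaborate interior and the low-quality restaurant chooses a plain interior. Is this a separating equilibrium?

Yes

If types separate, elaborate interior earns payment 45 and plain interior earns 24.
High-quality: elaborate interior gives 45 − 6 = 39; plain interior gives 24 − 0 = 24. No deviation. ✓
Low-quality: plain interior gives 24 − 0 = 24; elaborate interior gives 45 − 28 = 17. No deviation. ✓
Neither type gains from mimicking the other.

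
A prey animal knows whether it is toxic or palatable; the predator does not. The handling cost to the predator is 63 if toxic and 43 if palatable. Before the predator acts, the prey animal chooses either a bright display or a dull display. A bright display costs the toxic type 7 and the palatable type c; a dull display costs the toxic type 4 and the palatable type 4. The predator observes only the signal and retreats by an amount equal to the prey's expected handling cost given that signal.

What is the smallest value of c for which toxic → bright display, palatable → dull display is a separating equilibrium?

24

Under separation: bright display → toxic (pays 63); dull display → palatable (pays 43).
Toxic: 63 − 7 = 56 ≥ 43 − 4 = 39. Holds regardless of c. ✓
Palatable: 43 − 4 ≥ 63 − c, so c ≥ 63 − 39 = 24.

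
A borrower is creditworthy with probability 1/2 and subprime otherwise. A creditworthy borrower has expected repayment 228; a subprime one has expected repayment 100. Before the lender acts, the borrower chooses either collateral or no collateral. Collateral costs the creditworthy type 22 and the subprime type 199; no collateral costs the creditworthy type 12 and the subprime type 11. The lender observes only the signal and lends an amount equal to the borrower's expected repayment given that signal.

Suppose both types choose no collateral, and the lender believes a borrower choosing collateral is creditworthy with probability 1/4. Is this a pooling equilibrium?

On the equilibrium path (no collateral) the lender holds the prior 1/2 and pays 1/2·228 + 1/2·100 = 164. Off-path (collateral) belief 1/4 gives 1/4·228 + 3/4·100 = 132.
Creditworthy: no collateral gives 164 − 12 = 152; collateral gives 132 − 22 = 110. Stays. ✓
Subprime: no collateral gives 164 − 11 = 153; collateral gives 132 − 199 = -67. Stays. ✓
Beliefs are Bayes-consistent on-path and both types best-respond.

Yes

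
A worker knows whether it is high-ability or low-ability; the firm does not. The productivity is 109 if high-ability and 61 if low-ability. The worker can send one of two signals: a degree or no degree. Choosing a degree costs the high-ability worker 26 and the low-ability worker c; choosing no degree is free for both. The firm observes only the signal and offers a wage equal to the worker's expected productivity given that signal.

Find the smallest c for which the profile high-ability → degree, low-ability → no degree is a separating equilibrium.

48

Under separation: degree → high-ability (pays 109); no degree → low-ability (pays 61).
High-ability: 109 − 26 = 83 ≥ 61 − 0 = 61. Holds regardless of c. ✓
Low-ability: 61 − 0 ≥ 109 − c, so c ≥ 109 − 61 = 48.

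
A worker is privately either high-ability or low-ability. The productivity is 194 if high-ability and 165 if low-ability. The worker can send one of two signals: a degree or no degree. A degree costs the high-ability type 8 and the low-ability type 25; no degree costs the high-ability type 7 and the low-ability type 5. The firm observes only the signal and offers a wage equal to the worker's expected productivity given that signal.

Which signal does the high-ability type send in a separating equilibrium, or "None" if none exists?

None

Try high-ability → degree, low-ability → no degree:
  If types separate, degree earns payment 194 and no degree earns 165.
  High-ability: degree gives 194 − 8 = 186; no degree gives 165 − 7 = 158. No deviation. ✓
  Low-ability: no degree gives 165 − 5 = 160; degree gives 194 − 25 = 169. Would deviate. ✗
Try high-ability → no degree, low-ability → degree:
  If types separate, no degree earns payment 194 and degree earns 165.
  High-ability: no degree gives 194 − 7 = 187; degree gives 165 − 8 = 157. No deviation. ✓
  Low-ability: degree gives 165 − 25 = 140; no degree gives 194 − 5 = 189. Would deviate. ✗
Neither assignment is incentive-compatible.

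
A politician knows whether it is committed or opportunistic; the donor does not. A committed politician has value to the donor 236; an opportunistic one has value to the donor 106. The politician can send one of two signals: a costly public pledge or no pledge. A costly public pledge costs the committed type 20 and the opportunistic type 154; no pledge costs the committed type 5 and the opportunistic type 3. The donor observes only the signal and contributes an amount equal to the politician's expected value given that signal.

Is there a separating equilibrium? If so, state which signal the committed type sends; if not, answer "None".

Try committed → pledge, opportunistic → no pledge:
  Under separation the donor infers type exactly: pledge → committed (pays 236), no pledge → opportunistic (pays 106).
  Committed: pledge gives 236 − 20 = 216; no pledge gives 106 − 5 = 101. No deviation. ✓
  Opportunistic: no pledge gives 106 − 3 = 103; pledge gives 236 − 154 = 82. No deviation. ✓
Both hold — the committed type sends pledge.

pledge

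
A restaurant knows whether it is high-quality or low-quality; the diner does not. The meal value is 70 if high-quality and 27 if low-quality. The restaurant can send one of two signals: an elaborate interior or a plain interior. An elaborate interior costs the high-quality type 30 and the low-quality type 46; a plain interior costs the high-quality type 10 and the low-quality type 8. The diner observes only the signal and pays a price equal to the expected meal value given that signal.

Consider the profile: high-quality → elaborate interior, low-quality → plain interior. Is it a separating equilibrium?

No

If types separate, elaborate interior earns payment 70 and plain interior earns 27.
High-quality: elaborate interior gives 70 − 30 = 40; plain interior gives 27 − 10 = 17. No deviation. ✓
Low-quality: plain interior gives 27 − 8 = 19; elaborate interior gives 70 − 46 = 24. Would deviate. ✗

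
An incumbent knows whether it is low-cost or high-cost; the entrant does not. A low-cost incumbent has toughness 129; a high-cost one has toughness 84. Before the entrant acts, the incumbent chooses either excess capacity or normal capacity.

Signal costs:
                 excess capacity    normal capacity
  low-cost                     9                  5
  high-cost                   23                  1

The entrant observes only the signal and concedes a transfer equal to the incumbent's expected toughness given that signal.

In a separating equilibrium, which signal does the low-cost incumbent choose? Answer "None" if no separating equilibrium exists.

Try low-cost → excess capacity, high-cost → normal capacity:
  If types separate, excess capacity earns payment 129 and normal capacity earns 84.
  Low-cost: excess capacity gives 129 − 9 = 120; normal capacity gives 84 − 5 = 79. No deviation. ✓
  High-cost: normal capacity gives 84 − 1 = 83; excess capacity gives 129 − 23 = 106. Would deviate. ✗
Try low-cost → normal capacity, high-cost → excess capacity:
  If types separate, normal capacity earns payment 129 and excess capacity earns 84.
  Low-cost: normal capacity gives 129 − 5 = 124; excess capacity gives 84 − 9 = 75. No deviation. ✓
  High-cost: excess capacity gives 84 − 23 = 61; normal capacity gives 129 − 1 = 128. Would deviate. ✗
Neither assignment is incentive-compatible.

None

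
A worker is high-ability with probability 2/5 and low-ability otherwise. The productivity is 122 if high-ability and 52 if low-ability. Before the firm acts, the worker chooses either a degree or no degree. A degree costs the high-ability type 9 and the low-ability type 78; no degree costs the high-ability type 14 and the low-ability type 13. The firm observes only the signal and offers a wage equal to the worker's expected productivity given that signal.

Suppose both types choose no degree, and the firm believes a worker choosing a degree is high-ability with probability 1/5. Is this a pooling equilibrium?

Yes

On the equilibrium path (no degree) the firm holds the prior 2/5 and pays 2/5·122 + 3/5·52 = 80. Off-path (degree) belief 1/5 gives 1/5·122 + 4/5·52 = 66.
High-ability: no degree gives 80 − 14 = 66; degree gives 66 − 9 = 57. Stays. ✓
Low-ability: no degree gives 80 − 13 = 67; degree gives 66 − 78 = -12. Stays. ✓
Beliefs are Bayes-consistent on-path and both types best-respond.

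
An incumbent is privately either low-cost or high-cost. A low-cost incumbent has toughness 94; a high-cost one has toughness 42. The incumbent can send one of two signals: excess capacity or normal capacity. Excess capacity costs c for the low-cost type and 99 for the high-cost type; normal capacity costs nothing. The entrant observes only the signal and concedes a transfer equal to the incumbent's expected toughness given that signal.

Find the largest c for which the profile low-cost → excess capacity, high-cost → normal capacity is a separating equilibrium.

52

Under separation: excess capacity → low-cost (pays 94); normal capacity → high-cost (pays 42).
High-cost: 42 − 0 = 42 ≥ 94 − 99 = -5. Holds regardless of c. ✓
Low-cost: 94 − c ≥ 42 − 0, so c ≤ 94 − 42 = 52.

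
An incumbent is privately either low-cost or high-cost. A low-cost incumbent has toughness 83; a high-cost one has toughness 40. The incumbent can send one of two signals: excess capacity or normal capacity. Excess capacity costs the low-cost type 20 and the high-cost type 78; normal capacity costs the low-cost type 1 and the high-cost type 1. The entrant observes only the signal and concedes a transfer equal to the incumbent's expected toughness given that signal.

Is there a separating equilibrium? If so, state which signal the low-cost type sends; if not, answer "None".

excess capacity

Try low-cost → excess capacity, high-cost → normal capacity:
  Under separation the entrant infers type exactly: excess capacity → low-cost (pays 83), normal capacity → high-cost (pays 40).
  Low-cost: excess capacity gives 83 − 20 = 63; normal capacity gives 40 − 1 = 39. No deviation. ✓
  High-cost: normal capacity gives 40 − 1 = 39; excess capacity gives 83 − 78 = 5. No deviation. ✓
Both hold — the low-cost type sends excess capacity.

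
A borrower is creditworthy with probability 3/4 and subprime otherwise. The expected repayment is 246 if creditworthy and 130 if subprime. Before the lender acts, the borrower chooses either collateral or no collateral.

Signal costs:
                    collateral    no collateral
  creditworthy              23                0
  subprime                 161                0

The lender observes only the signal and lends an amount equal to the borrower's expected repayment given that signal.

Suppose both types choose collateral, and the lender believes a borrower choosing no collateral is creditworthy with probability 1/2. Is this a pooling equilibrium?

At the pooled signal (collateral) the lender holds the prior 3/4 and pays 3/4·246 + 1/4·130 = 217. Off-path (no collateral) belief 1/2 gives 1/2·246 + 1/2·130 = 188.
Creditworthy: collateral gives 217 − 23 = 194; no collateral gives 188 − 0 = 188. Stays. ✓
Subprime: collateral gives 217 − 161 = 56; no collateral gives 188 − 0 = 188. Deviates. ✗

No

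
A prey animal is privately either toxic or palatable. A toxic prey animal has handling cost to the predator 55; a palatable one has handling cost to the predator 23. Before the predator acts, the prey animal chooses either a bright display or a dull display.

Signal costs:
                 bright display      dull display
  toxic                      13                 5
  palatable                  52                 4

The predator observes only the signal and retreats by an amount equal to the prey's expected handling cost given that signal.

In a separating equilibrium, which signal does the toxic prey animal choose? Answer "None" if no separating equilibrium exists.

Try toxic → bright display, palatable → dull display:
  Under separation the predator infers type exactly: bright display → toxic (pays 55), dull display → palatable (pays 23).
  Toxic: bright display gives 55 − 13 = 42; dull display gives 23 − 5 = 18. No deviation. ✓
  Palatable: dull display gives 23 − 4 = 19; bright display gives 55 − 52 = 3. No deviation. ✓
Both hold — the toxic type sends bright display.

bright display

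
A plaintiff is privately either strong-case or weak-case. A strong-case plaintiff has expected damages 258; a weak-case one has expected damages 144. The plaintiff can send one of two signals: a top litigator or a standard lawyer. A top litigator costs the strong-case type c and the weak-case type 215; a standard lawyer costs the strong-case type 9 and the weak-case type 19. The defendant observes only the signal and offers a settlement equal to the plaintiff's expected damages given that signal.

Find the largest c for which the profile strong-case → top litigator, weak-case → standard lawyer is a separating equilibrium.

Under separation: top litigator → strong-case (pays 258); standard lawyer → weak-case (pays 144).
Weak-case: 144 − 19 = 125 ≥ 258 − 215 = 43. Holds regardless of c. ✓
Strong-case: 258 − c ≥ 144 − 9, so c ≤ 258 − 135 = 123.

123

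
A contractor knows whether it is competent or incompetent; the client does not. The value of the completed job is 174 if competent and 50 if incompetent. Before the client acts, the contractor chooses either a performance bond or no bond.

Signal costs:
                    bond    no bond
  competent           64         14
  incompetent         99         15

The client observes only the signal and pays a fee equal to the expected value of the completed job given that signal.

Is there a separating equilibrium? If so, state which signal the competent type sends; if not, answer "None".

Try competent → bond, incompetent → no bond:
  If types separate, bond earns payment 174 and no bond earns 50.
  Competent: bond gives 174 − 64 = 110; no bond gives 50 − 14 = 36. No deviation. ✓
  Incompetent: no bond gives 50 − 15 = 35; bond gives 174 − 99 = 75. Would deviate. ✗
Try competent → no bond, incompetent → bond:
  If types separate, no bond earns payment 174 and bond earns 50.
  Competent: no bond gives 174 − 14 = 160; bond gives 50 − 64 = -14. No deviation. ✓
  Incompetent: bond gives 50 − 99 = -49; no bond gives 174 − 15 = 159. Would deviate. ✗
Neither assignment is incentive-compatible.

None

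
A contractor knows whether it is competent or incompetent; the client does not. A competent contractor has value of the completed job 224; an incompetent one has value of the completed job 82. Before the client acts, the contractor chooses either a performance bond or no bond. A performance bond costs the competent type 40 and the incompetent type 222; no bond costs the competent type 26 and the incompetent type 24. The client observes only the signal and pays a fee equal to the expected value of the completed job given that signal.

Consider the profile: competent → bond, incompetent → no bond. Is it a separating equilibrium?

Under separation the client infers type exactly: bond → competent (pays 224), no bond → incompetent (pays 82).
Competent: bond gives 224 − 40 = 184; no bond gives 82 − 26 = 56. No deviation. ✓
Incompetent: no bond gives 82 − 24 = 58; bond gives 224 − 222 = 2. No deviation. ✓
Both incentive constraints hold.

Yes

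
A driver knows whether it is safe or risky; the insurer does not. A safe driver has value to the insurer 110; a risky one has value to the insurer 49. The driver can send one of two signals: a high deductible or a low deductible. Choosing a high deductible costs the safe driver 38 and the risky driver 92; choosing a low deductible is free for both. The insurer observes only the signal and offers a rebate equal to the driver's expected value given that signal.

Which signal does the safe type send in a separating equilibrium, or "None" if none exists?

high deductible

Try safe → high deductible, risky → low deductible:
  If types separate, high deductible earns payment 110 and low deductible earns 49.
  Safe: high deductible gives 110 − 38 = 72; low deductible gives 49 − 0 = 49. No deviation. ✓
  Risky: low deductible gives 49 − 0 = 49; high deductible gives 110 − 92 = 18. No deviation. ✓
Both hold — the safe type sends high deductible.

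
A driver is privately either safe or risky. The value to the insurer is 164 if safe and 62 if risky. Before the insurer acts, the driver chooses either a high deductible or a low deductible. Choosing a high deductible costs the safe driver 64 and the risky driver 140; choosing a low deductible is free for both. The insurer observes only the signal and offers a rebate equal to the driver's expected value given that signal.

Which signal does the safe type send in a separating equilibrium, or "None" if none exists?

Try safe → high deductible, risky → low deductible:
  If types separate, high deductible earns payment 164 and low deductible earns 62.
  Safe: high deductible gives 164 − 64 = 100; low deductible gives 62 − 0 = 62. No deviation. ✓
  Risky: low deductible gives 62 − 0 = 62; high deductible gives 164 − 140 = 24. No deviation. ✓
Both hold — the safe type sends high deductible.

high deductible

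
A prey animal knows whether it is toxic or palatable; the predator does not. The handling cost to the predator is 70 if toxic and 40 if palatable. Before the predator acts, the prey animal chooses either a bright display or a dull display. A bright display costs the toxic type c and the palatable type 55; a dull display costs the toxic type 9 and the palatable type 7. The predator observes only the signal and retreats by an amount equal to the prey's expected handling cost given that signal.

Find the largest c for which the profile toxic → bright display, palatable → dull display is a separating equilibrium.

Under separation: bright display → toxic (pays 70); dull display → palatable (pays 40).
Palatable: 40 − 7 = 33 ≥ 70 − 55 = 15. Holds regardless of c. ✓
Toxic: 70 − c ≥ 40 − 9, so c ≤ 70 − 31 = 39.

39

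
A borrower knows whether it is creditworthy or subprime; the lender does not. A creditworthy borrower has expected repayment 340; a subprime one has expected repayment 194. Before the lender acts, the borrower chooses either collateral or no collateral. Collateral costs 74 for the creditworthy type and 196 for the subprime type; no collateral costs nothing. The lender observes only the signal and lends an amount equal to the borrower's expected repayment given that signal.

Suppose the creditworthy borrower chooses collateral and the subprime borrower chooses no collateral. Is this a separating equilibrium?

Yes

If types separate, collateral earns payment 340 and no collateral earns 194.
Creditworthy: collateral gives 340 − 74 = 266; no collateral gives 194 − 0 = 194. No deviation. ✓
Subprime: no collateral gives 194 − 0 = 194; collateral gives 340 − 196 = 144. No deviation. ✓
Both incentive constraints hold.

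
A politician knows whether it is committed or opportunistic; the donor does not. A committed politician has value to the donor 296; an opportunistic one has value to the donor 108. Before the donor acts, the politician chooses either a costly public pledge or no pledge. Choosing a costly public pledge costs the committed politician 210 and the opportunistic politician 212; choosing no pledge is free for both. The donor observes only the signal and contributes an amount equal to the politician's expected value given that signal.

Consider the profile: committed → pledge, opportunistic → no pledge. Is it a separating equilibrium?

If types separate, pledge earns payment 296 and no pledge earns 108.
Committed: pledge gives 296 − 210 = 86; no pledge gives 108 − 0 = 108. Would deviate. ✗
Opportunistic: no pledge gives 108 − 0 = 108; pledge gives 296 − 212 = 84. No deviation. ✓

No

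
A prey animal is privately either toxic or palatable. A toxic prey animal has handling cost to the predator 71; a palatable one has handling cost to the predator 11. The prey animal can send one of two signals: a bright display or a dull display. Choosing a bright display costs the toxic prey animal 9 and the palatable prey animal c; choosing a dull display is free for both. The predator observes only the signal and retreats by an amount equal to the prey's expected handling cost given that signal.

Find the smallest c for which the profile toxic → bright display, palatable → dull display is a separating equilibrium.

Under separation: bright display → toxic (pays 71); dull display → palatable (pays 11).
Toxic: 71 − 9 = 62 ≥ 11 − 0 = 11. Holds regardless of c. ✓
Palatable: 11 − 0 ≥ 71 − c, so c ≥ 71 − 11 = 60.

60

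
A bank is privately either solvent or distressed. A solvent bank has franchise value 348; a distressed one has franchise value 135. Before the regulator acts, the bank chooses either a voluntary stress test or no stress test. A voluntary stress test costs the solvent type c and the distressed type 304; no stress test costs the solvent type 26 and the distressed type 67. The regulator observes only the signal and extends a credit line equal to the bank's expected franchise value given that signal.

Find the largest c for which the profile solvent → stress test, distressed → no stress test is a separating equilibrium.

239

Under separation: stress test → solvent (pays 348); no stress test → distressed (pays 135).
Distressed: 135 − 67 = 68 ≥ 348 − 304 = 44. Holds regardless of c. ✓
Solvent: 348 − c ≥ 135 − 26, so c ≤ 348 − 109 = 239.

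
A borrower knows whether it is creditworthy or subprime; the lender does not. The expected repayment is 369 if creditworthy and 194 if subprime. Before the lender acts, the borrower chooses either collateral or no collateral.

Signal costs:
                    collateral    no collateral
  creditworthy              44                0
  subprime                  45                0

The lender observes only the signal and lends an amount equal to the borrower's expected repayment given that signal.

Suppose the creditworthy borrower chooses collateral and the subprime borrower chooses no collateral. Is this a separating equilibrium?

No

Under separation the lender infers type exactly: collateral → creditworthy (pays 369), no collateral → subprime (pays 194).
Creditworthy: collateral gives 369 − 44 = 325; no collateral gives 194 − 0 = 194. No deviation. ✓
Subprime: no collateral gives 194 − 0 = 194; collateral gives 369 − 45 = 324. Would deviate. ✗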